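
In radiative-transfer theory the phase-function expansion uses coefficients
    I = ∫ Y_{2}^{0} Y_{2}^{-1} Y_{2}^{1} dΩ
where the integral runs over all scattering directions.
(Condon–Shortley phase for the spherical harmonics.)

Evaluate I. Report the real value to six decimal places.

m-sum 0 ✓  L=6 even ✓  0≤2≤4 ✓
Π(2lᵢ+1) = 5×5×5 = 125
triangle coeff Δ(2,2,2) = 1/630
Σ_t [0,2]: t=0:+1/8 t=1:−1/1 t=2:+1/8 = -3/4
(3j)²=2/35 [(2 2 2; 0 0 0)], sign=-1
Σ_t [0,1]: t=0:+1/4 t=1:−1/2 = -1/4
(3j)²=1/70 [(2 2 2; 0 -1 1)], sign=+1
⇒ 4πI² = 5/49
I = (-1)√(5/49/(4π)) = -0.09011188

-0.090112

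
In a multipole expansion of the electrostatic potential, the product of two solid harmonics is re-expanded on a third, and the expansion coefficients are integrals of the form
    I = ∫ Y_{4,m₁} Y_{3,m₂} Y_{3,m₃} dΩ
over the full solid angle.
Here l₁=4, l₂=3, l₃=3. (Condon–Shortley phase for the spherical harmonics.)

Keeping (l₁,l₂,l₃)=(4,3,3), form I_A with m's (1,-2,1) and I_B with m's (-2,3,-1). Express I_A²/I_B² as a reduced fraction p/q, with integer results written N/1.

Shared (l₁,l₂,l₃)=(4,3,3): N and (l;000)² cancel in I_A²/I_B².
A: Δ = 4!·4!·2!/11! = 1/34650; Racah Σ t=0..1: t=0:+1/144 t=1:−1/48 = -1/72; ⇒ 3j(4 3 3; 1 -2 1)² = 16/693, sgn -1
B: Δ = 4!·4!·2!/11! = 1/34650; Racah Σ t=4..4: t=4:+1/192 = 1/192; ⇒ 3j(4 3 3; -2 3 -1)² = 3/77, sgn +1
I_A²/I_B² = (16/693)/(3/77) = 16/27

16/27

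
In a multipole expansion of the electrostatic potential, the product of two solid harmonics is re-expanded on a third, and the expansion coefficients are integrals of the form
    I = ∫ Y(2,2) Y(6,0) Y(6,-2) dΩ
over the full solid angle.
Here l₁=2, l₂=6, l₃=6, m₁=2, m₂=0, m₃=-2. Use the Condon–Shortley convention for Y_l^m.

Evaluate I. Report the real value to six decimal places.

Checks pass: Σm=0; 14 even; l₃=6∈[4,8].
(2·2+1)(2·6+1)(2·6+1) = 845
Δ: 2! 2! 10! / 15! → 1/90090
sum: t=0:+1/69120 t=1:−1/14400 t=2:+1/69120 = -7/172800
3j²(2 6 6; 0 0 0) = Δ·Π!·Σ² = 14/715  (sign -1)
sum: t=0:+1/69120 = 1/69120
3j²(2 6 6; 2 0 -2) = Δ·Π!·Σ² = 4/143  (sign +1)
combine: 4πI² = 845·14/715·4/143 = 56/121
take √, sign -1: I = -0.19190947

-0.191909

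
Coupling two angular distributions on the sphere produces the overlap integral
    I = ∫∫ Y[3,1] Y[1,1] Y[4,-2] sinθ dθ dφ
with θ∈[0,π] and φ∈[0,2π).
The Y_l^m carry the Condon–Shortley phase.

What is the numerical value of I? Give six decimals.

Rules hold: Σm=0, L=8 even, 2≤4≤4.
N = 7·3·9 = 189
Δ = 0!·6!·2!/9! = 1/252
Racah Σ t=0..0: t=0:+1/36 = 1/36
⇒ 3j(3 1 4; 0 0 0)² = 4/63, sgn +1
Racah Σ t=0..0: t=0:+1/96 = 1/96
⇒ 3j(3 1 4; 1 1 -2)² = 5/84, sgn +1
4πI² = N·(3j₀)²·(3jₘ)² = 5/7
I = +1·√(0.714286/4π) = 0.23841361

0.238414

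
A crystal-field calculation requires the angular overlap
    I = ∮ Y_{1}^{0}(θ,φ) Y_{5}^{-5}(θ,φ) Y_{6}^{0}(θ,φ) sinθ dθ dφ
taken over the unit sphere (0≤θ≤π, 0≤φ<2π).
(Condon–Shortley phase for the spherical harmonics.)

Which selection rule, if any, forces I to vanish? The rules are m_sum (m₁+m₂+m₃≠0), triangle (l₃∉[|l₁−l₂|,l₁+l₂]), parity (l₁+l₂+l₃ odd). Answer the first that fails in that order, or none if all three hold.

m₁+m₂+m₃ = 0 − 5 + 0 = -5  ✗
triangle: |1−5|=4 ≤ l₃=6 ≤ 1+5=6
parity: l₁+l₂+l₃ = 12 is even

m_sum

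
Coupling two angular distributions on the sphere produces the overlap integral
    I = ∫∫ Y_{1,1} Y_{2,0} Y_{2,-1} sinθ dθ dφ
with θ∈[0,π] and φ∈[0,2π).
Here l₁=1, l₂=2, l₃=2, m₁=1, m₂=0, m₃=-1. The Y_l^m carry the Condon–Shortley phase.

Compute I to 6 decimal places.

l₁+l₂+l₃=5 is odd: 3j(l;000)=0 ⇒ I=0

0.000000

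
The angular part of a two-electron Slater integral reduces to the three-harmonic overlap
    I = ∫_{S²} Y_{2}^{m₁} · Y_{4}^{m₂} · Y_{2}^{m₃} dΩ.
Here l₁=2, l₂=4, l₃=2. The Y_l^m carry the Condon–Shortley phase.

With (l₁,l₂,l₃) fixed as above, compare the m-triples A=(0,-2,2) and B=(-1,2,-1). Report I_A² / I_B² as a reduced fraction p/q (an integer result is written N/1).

Shared (l₁,l₂,l₃)=(2,4,2): N and (l;000)² cancel in I_A²/I_B².
A: Δ = 4!·0!·4!/9! = 1/630; Racah Σ t=2..2: t=2:+1/96 = 1/96; ⇒ 3j(2 4 2; 0 -2 2)² = 1/42, sgn +1
B: Δ = 4!·0!·4!/9! = 1/630; Racah Σ t=3..3: t=3:−1/36 = -1/36; ⇒ 3j(2 4 2; -1 2 -1)² = 4/63, sgn +1
I_A²/I_B² = (1/42)/(4/63) = 3/8

3/8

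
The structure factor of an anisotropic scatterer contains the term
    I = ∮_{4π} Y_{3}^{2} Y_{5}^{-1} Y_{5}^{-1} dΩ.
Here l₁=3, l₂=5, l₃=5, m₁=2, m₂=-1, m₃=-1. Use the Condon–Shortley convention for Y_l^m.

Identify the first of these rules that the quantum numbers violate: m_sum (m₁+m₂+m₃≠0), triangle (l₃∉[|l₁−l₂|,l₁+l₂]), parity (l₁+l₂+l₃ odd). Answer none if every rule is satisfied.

azimuthal sum: 2 − 1 − 1 = 0  ✓
2 ≤ 5 ≤ 8 (triangle on l)  ✓
L = 3 + 5 + 5 = 13 (odd)  ✗

parity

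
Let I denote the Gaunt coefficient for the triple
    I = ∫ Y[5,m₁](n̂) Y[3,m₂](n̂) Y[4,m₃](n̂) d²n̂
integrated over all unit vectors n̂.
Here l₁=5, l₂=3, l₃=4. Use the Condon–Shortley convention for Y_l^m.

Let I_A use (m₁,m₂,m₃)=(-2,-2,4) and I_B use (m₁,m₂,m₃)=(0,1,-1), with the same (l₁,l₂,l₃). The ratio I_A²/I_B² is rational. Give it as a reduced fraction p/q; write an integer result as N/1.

392/3

Shared (l₁,l₂,l₃)=(5,3,4): N and (l;000)² cancel in I_A²/I_B².
A: Δ = 4!·6!·2!/13! = 1/180180; Racah Σ t=1..1: t=1:−1/8640 = -1/8640; ⇒ 3j(5 3 4; -2 -2 4)² = 14/1287, sgn -1
B: Δ = 4!·6!·2!/13! = 1/180180; Racah Σ t=2..4: t=2:+1/288 t=3:−1/288 t=4:+1/5760 = 1/5760; ⇒ 3j(5 3 4; 0 1 -1)² = 1/12012, sgn -1
I_A²/I_B² = (14/1287)/(1/12012) = 392/3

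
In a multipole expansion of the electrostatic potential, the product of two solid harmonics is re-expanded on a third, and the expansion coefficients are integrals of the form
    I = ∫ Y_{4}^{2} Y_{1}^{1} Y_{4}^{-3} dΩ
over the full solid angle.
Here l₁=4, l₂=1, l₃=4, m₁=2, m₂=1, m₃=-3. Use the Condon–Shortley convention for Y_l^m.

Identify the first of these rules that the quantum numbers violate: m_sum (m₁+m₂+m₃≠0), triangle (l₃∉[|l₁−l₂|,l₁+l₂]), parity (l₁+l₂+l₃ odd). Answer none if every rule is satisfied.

Σmᵢ = 0  ✓
l₃∈[|l₁−l₂|,l₁+l₂]=[3,5], have l₃=4  ✓
Σlᵢ = 9 ⇒ odd  ✗

parity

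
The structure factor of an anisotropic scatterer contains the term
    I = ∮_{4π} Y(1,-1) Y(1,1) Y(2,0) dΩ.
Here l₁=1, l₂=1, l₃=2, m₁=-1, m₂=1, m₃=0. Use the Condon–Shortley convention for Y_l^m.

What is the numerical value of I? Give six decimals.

Checks pass: Σm=0; 4 even; l₃=2∈[0,2].
(2·1+1)(2·1+1)(2·2+1) = 45
Δ: 0! 2! 2! / 5! → 1/30
sum: t=0:+1/1 = 1/1
3j²(1 1 2; 0 0 0) = Δ·Π!·Σ² = 2/15  (sign +1)
sum: t=0:+1/4 = 1/4
3j²(1 1 2; -1 1 0) = Δ·Π!·Σ² = 1/30  (sign +1)
combine: 4πI² = 45·2/15·1/30 = 1/5
take √, sign +1: I = 0.12615663

0.126157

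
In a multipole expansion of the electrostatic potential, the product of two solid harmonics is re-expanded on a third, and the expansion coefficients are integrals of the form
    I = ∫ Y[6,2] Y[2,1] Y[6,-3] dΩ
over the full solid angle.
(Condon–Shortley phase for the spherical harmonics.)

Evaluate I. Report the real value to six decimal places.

Rules hold: Σm=0, L=14 even, 4≤6≤8.
N = 13·5·13 = 845
Δ = 2!·10!·2!/15! = 1/90090
Racah Σ t=0..2: t=0:+1/69120 t=1:−1/14400 t=2:+1/69120 = -7/172800
⇒ 3j(6 2 6; 0 0 0)² = 14/715, sgn -1
Racah Σ t=1..2: t=1:−1/60480 t=2:+1/161280 = -1/96768
⇒ 3j(6 2 6; 2 1 -3)² = 15/1001, sgn +1
4πI² = N·(3j₀)²·(3jₘ)² = 30/121
I = -1·√(0.247934/4π) = -0.14046335

-0.140463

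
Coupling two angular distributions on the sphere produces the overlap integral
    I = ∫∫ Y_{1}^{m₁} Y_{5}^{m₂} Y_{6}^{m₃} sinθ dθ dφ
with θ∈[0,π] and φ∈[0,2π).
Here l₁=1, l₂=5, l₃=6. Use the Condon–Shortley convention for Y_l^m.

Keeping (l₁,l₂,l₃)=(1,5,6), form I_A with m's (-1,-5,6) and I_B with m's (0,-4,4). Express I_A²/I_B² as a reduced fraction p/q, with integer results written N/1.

Shared (l₁,l₂,l₃)=(1,5,6): N and (l;000)² cancel in I_A²/I_B².
A: Δ = 0!·2!·10!/13! = 1/858; Racah Σ t=0..0: t=0:+1/7257600 = 1/7257600; ⇒ 3j(1 5 6; -1 -5 6)² = 1/13, sgn +1
B: Δ = 0!·2!·10!/13! = 1/858; Racah Σ t=0..0: t=0:+1/362880 = 1/362880; ⇒ 3j(1 5 6; 0 -4 4)² = 10/429, sgn +1
I_A²/I_B² = (1/13)/(10/429) = 33/10

33/10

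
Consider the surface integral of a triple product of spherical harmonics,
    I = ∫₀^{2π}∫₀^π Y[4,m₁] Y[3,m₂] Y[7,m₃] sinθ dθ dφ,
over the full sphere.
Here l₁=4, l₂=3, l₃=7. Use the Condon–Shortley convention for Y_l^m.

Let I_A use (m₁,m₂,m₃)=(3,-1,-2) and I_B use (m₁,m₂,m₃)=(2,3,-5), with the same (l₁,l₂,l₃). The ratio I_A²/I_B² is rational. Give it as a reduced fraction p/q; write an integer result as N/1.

Same 4,3,7: normalisation and zero-m 3j drop out of the ratio.
A: Δ: 0! 8! 6! / 15! → 1/45045; sum: t=0:+1/241920 = 1/241920; 3j²(4 3 7; 3 -1 -2) = Δ·Π!·Σ² = 4/1001  (sign -1)
B: Δ: 0! 8! 6! / 15! → 1/45045; sum: t=0:+1/1036800 = 1/1036800; 3j²(4 3 7; 2 3 -5) = Δ·Π!·Σ² = 4/195  (sign +1)
I_A²/I_B² = (4/1001)/(4/195) = 15/77

15/77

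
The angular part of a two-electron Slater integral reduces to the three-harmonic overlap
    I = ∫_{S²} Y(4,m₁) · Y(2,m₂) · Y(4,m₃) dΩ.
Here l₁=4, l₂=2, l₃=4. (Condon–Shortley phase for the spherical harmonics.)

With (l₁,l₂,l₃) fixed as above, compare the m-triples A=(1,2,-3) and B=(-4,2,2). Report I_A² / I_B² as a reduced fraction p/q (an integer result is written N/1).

l's match ⇒ only the (l;m) 3-j factors differ between A and B.
A: triangle coeff Δ(4,2,4) = 1/13860; Σ_t [2,2]: t=2:+1/480 = 1/480; (3j)²=3/110 [(4 2 4; 1 2 -3)], sign=-1
B: triangle coeff Δ(4,2,4) = 1/13860; Σ_t [2,2]: t=2:+1/2880 = 1/2880; (3j)²=2/165 [(4 2 4; -4 2 2)], sign=+1
I_A²/I_B² = (3/110)/(2/165) = 9/4

9/4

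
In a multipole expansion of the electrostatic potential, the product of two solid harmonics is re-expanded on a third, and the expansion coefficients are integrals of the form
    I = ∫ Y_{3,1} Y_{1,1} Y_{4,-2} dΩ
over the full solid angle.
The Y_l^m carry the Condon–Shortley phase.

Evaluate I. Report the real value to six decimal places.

0.238414

Checks pass: Σm=0; 8 even; l₃=4∈[2,4].
(2·3+1)(2·1+1)(2·4+1) = 189
Δ: 0! 6! 2! / 9! → 1/252
sum: t=0:+1/36 = 1/36
3j²(3 1 4; 0 0 0) = Δ·Π!·Σ² = 4/63  (sign +1)
sum: t=0:+1/96 = 1/96
3j²(3 1 4; 1 1 -2) = Δ·Π!·Σ² = 5/84  (sign +1)
combine: 4πI² = 189·4/63·5/84 = 5/7
take √, sign +1: I = 0.23841361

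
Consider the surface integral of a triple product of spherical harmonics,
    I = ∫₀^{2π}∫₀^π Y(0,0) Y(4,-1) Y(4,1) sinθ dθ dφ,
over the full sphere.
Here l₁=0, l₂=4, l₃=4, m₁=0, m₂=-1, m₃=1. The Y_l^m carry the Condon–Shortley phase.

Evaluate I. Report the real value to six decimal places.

Checks pass: Σm=0; 8 even; l₃=4∈[4,4].
(2·0+1)(2·4+1)(2·4+1) = 81
Δ: 0! 0! 8! / 9! → 1/9
sum: t=0:+1/576 = 1/576
3j²(0 4 4; 0 0 0) = Δ·Π!·Σ² = 1/9  (sign +1)
sum: t=0:+1/720 = 1/720
3j²(0 4 4; 0 -1 1) = Δ·Π!·Σ² = 1/9  (sign -1)
combine: 4πI² = 81·1/9·1/9 = 1/1
take √, sign -1: I = -0.28209479

-0.282095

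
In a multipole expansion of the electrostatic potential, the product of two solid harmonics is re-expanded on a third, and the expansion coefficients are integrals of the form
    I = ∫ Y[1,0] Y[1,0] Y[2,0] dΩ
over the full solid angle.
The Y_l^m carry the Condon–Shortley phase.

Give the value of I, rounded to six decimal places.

0.252313

m-sum 0 ✓  L=4 even ✓  0≤2≤2 ✓
Π(2lᵢ+1) = 3×3×5 = 45
triangle coeff Δ(1,1,2) = 1/30
Σ_t [0,0]: t=0:+1/1 = 1/1
(3j)²=2/15 [(1 1 2; 0 0 0)], sign=+1
(m-triple is (0,0,0) — same symbol as above.)
⇒ 4πI² = 4/5
I = (+1)√(4/5/(4π)) = 0.25231325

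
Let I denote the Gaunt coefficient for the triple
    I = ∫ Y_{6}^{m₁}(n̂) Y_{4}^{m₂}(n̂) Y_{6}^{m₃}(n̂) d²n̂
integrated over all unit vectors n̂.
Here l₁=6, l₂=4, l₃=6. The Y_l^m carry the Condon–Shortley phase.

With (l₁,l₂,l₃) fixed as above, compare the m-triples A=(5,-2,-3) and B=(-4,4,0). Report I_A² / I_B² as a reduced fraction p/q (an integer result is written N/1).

Same 6,4,6: normalisation and zero-m 3j drop out of the ratio.
A: Δ: 4! 8! 4! / 17! → 1/15315300; sum: t=0:+1/483840 t=1:−1/1451520 = 1/725760; 3j²(6 4 6; 5 -2 -3) = Δ·Π!·Σ² = 24/1547  (sign -1)
B: Δ: 4! 8! 4! / 17! → 1/15315300; sum: t=4:+1/829440 = 1/829440; 3j²(6 4 6; -4 4 0) = Δ·Π!·Σ² = 35/2431  (sign +1)
I_A²/I_B² = (24/1547)/(35/2431) = 264/245

264/245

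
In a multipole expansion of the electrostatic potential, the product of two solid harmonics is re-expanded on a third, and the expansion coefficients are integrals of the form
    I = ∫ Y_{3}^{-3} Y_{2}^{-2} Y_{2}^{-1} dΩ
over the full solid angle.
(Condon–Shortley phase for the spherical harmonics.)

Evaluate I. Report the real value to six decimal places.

-3 − 2 − 1 = -6 ≠ 0: azimuthal integral kills it; I = 0

0.000000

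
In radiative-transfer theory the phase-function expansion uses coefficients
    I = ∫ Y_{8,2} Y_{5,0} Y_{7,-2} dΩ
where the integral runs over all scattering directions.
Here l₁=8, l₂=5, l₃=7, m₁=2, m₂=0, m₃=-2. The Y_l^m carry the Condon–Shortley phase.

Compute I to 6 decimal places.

0.020044

Checks pass: Σm=0; 20 even; l₃=7∈[3,13].
(2·8+1)(2·5+1)(2·7+1) = 2805
Δ: 6! 10! 4! / 21! → 1/814773960
sum: t=1:−1/87091200 t=2:+1/4976640 t=3:−1/2073600 t=4:+1/4976640 t=5:−1/87091200 = -1/9676800
3j²(8 5 7; 0 0 0) = Δ·Π!·Σ² = 360/46189  (sign +1)
sum: t=1:−1/41472000 t=2:+1/4976640 t=3:−1/4354560 t=4:+1/23224320 t=5:−1/1045094400 = -1/93312000
3j²(8 5 7; 2 0 -2) = Δ·Π!·Σ² = 32/138567  (sign +1)
combine: 4πI² = 2805·360/46189·32/138567 = 57600/11408683
take √, sign +1: I = 0.02004419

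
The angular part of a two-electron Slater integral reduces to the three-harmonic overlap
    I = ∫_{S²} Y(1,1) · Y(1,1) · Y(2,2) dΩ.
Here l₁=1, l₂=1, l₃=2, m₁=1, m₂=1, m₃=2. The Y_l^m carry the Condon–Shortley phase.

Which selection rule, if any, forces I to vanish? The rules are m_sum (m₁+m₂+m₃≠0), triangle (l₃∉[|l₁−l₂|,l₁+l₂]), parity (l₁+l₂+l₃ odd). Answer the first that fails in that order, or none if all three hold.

m_sum

m₁+m₂+m₃ = 1 + 1 + 2 = 4  ✗
triangle: |1−1|=0 ≤ l₃=2 ≤ 1+1=2
parity: l₁+l₂+l₃ = 4 is even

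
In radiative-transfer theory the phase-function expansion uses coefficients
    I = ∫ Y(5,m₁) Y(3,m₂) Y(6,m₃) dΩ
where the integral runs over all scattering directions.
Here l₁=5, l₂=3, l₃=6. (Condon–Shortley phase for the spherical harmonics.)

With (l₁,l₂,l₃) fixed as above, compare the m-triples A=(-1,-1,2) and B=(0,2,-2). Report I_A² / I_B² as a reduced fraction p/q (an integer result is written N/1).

Same 5,3,6: normalisation and zero-m 3j drop out of the ratio.
A: Δ: 2! 8! 4! / 15! → 1/675675; sum: t=0:+1/11520 t=1:−1/4320 t=2:+1/27648 = -1/9216; 3j²(5 3 6; -1 -1 2) = Δ·Π!·Σ² = 2/143  (sign -1)
B: Δ: 2! 8! 4! / 15! → 1/675675; sum: t=1:−1/13824 t=2:+1/8640 = 1/23040; 3j²(5 3 6; 0 2 -2) = Δ·Π!·Σ² = 2/429  (sign +1)
I_A²/I_B² = (2/143)/(2/429) = 3/1

3/1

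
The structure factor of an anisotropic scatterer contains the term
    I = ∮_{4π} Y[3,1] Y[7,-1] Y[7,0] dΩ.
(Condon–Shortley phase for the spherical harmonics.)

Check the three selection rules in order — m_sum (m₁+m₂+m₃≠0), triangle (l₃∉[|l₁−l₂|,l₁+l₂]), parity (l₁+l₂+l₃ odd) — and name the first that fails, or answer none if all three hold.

azimuthal sum: 1 − 1 + 0 = 0  ✓
4 ≤ 7 ≤ 10 (triangle on l)  ✓
L = 3 + 7 + 7 = 17 (odd)  ✗

parity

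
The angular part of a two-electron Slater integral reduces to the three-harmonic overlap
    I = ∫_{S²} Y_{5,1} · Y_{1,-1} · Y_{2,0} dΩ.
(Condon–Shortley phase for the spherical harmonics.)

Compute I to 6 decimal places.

0.000000

|5−1|≤2≤5+1 violated ⇒ I = 0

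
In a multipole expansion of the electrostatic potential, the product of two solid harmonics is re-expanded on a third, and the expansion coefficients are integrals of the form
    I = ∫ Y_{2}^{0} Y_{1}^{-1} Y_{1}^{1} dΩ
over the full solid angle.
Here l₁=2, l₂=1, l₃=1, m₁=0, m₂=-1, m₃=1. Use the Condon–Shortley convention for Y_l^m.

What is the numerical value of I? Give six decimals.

0.126157

m-sum 0 ✓  L=4 even ✓  1≤1≤3 ✓
Π(2lᵢ+1) = 5×3×3 = 45
triangle coeff Δ(2,1,1) = 1/30
Σ_t [1,1]: t=1:−1/1 = -1/1
(3j)²=2/15 [(2 1 1; 0 0 0)], sign=+1
Σ_t [0,0]: t=0:+1/4 = 1/4
(3j)²=1/30 [(2 1 1; 0 -1 1)], sign=+1
⇒ 4πI² = 1/5
I = (+1)√(1/5/(4π)) = 0.12615663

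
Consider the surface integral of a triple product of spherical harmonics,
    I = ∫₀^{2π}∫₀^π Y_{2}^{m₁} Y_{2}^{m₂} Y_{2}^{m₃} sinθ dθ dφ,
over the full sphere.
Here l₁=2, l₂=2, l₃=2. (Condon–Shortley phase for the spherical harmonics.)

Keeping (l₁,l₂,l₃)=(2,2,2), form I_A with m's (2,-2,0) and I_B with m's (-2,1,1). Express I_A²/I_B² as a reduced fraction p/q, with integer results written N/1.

Shared (l₁,l₂,l₃)=(2,2,2): N and (l;000)² cancel in I_A²/I_B².
A: Δ = 2!·2!·2!/7! = 1/630; Racah Σ t=0..0: t=0:+1/8 = 1/8; ⇒ 3j(2 2 2; 2 -2 0)² = 2/35, sgn +1
B: Δ = 2!·2!·2!/7! = 1/630; Racah Σ t=2..2: t=2:+1/4 = 1/4; ⇒ 3j(2 2 2; -2 1 1)² = 3/35, sgn -1
I_A²/I_B² = (2/35)/(3/35) = 2/3

2/3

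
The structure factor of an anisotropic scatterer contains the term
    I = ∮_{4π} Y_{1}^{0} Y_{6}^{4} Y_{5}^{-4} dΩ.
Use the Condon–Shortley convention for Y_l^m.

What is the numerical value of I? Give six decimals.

0.182727

Checks pass: Σm=0; 12 even; l₃=5∈[5,7].
(2·1+1)(2·6+1)(2·5+1) = 429
Δ: 2! 0! 10! / 13! → 1/858
sum: t=1:−1/14400 = -1/14400
3j²(1 6 5; 0 0 0) = Δ·Π!·Σ² = 6/143  (sign +1)
sum: t=1:−1/362880 = -1/362880
3j²(1 6 5; 0 4 -4) = Δ·Π!·Σ² = 10/429  (sign +1)
combine: 4πI² = 429·6/143·10/429 = 60/143
take √, sign +1: I = 0.18272698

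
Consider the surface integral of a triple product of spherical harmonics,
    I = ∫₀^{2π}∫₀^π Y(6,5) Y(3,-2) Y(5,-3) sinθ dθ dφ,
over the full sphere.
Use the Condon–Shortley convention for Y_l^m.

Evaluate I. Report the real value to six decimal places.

Checks pass: Σm=0; 14 even; l₃=5∈[3,9].
(2·6+1)(2·3+1)(2·5+1) = 1001
Δ: 4! 8! 2! / 15! → 1/675675
sum: t=1:−1/8640 t=2:+1/2304 t=3:−1/8640 = 7/34560
3j²(6 3 5; 0 0 0) = Δ·Π!·Σ² = 7/429  (sign -1)
sum: t=0:+1/120960 t=1:−1/483840 = 1/161280
3j²(6 3 5; 5 -2 -3) = Δ·Π!·Σ² = 2/91  (sign +1)
combine: 4πI² = 1001·7/429·2/91 = 14/39
take √, sign -1: I = -0.16901560

-0.169016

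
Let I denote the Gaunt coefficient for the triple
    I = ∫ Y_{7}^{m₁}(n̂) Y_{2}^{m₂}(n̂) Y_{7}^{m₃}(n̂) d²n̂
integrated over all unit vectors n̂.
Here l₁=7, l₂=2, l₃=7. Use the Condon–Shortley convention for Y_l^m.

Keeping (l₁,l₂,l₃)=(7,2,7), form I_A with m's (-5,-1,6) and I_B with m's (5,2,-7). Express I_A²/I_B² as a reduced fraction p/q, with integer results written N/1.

l's match ⇒ only the (l;m) 3-j factors differ between A and B.
A: triangle coeff Δ(7,2,7) = 1/185640; Σ_t [0,1]: t=0:+1/958003200 t=1:−1/79833600 = -1/87091200; (3j)²=121/4760 [(7 2 7; -5 -1 6)], sign=+1
B: triangle coeff Δ(7,2,7) = 1/185640; Σ_t [2,2]: t=2:+1/1916006400 = 1/1916006400; (3j)²=1/340 [(7 2 7; 5 2 -7)], sign=+1
I_A²/I_B² = (121/4760)/(1/340) = 121/14

121/14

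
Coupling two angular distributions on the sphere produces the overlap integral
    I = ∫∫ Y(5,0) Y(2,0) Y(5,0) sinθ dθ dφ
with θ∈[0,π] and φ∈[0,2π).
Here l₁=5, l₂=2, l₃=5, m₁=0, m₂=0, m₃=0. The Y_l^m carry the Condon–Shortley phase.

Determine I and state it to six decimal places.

0.161739

m-sum 0 ✓  L=12 even ✓  3≤5≤7 ✓
Π(2lᵢ+1) = 11×5×11 = 605
triangle coeff Δ(5,2,5) = 1/38610
Σ_t [0,2]: t=0:+1/2880 t=1:−1/576 t=2:+1/2880 = -1/960
(3j)²=10/429 [(5 2 5; 0 0 0)], sign=+1
(m-triple is (0,0,0) — same symbol as above.)
⇒ 4πI² = 500/1521
I = (+1)√(500/1521/(4π)) = 0.16173926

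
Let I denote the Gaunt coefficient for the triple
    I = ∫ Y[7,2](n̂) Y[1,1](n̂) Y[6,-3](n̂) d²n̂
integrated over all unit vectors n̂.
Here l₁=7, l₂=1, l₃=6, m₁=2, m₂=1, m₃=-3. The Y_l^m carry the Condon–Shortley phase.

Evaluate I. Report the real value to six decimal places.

Checks pass: Σm=0; 14 even; l₃=6∈[6,8].
(2·7+1)(2·1+1)(2·6+1) = 585
Δ: 2! 12! 0! / 15! → 1/1365
sum: t=1:−1/518400 = -1/518400
3j²(7 1 6; 0 0 0) = Δ·Π!·Σ² = 7/195  (sign -1)
sum: t=2:+1/4354560 = 1/4354560
3j²(7 1 6; 2 1 -3) = Δ·Π!·Σ² = 2/273  (sign -1)
combine: 4πI² = 585·7/195·2/273 = 2/13
take √, sign +1: I = 0.11064668

0.110647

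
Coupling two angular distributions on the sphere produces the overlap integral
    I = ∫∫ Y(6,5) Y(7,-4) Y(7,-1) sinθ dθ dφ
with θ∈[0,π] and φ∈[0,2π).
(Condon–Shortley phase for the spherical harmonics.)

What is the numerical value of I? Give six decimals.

Rules hold: Σm=0, L=20 even, 1≤7≤13.
N = 13·15·15 = 2925
Δ = 6!·6!·8!/21! = 1/2444321880
Racah Σ t=0..6: t=0:+1/2612736000 t=1:−1/20736000 t=2:+1/1658880 t=3:−1/746496 t=4:+1/1658880 t=5:−1/20736000 t=6:+1/2612736000 = -1/4354560
⇒ 3j(6 7 7; 0 0 0)² = 1000/138567, sgn +1
Racah Σ t=0..1: t=0:+1/62208000 t=1:−1/124416000 = 1/124416000
⇒ 3j(6 7 7; 5 -4 -1)² = 154/20995, sgn +1
4πI² = N·(3j₀)²·(3jₘ)² = 210000/1356277
I = +1·√(0.154836/4π) = 0.11100193

0.111002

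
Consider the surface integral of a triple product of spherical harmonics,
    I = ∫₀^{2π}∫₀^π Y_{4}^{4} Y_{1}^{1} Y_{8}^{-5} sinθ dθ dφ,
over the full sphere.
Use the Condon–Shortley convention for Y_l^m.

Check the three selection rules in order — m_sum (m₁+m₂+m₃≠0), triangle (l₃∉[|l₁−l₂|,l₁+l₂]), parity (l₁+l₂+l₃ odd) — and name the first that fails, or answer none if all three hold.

m₁+m₂+m₃ = 4 + 1 − 5 = 0  ✓
triangle: |4−1|=3 ≤ l₃=8 ≤ 4+1=5  ✗
parity: l₁+l₂+l₃ = 13 is odd

triangle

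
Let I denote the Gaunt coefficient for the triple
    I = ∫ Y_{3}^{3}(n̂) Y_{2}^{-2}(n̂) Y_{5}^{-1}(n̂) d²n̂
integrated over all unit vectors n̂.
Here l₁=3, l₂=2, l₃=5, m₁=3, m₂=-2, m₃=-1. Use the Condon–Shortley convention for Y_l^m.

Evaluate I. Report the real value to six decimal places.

m-sum 0 ✓  L=10 even ✓  1≤5≤5 ✓
Π(2lᵢ+1) = 7×5×11 = 385
triangle coeff Δ(3,2,5) = 1/2310
Σ_t [0,0]: t=0:+1/144 = 1/144
(3j)²=10/231 [(3 2 5; 0 0 0)], sign=-1
Σ_t [0,0]: t=0:+1/17280 = 1/17280
(3j)²=1/2310 [(3 2 5; 3 -2 -1)], sign=+1
⇒ 4πI² = 5/693
I = (-1)√(5/693/(4π)) = -0.02396147

-0.023961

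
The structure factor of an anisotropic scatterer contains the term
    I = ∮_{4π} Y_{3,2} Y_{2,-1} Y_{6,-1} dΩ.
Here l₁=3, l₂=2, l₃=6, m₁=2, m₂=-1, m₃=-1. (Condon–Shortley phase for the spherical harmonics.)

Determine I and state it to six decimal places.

|3−2|≤6≤3+2 violated ⇒ I = 0

0.000000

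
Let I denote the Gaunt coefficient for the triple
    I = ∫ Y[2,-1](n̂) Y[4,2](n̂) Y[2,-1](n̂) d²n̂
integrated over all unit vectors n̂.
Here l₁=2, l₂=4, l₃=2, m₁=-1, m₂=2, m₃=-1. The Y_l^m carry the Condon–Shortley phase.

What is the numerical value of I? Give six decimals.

Rules hold: Σm=0, L=8 even, 2≤2≤6.
N = 5·9·5 = 225
Δ = 4!·0!·4!/9! = 1/630
Racah Σ t=2..2: t=2:+1/16 = 1/16
⇒ 3j(2 4 2; 0 0 0)² = 2/35, sgn +1
Racah Σ t=3..3: t=3:−1/36 = -1/36
⇒ 3j(2 4 2; -1 2 -1)² = 4/63, sgn +1
4πI² = N·(3j₀)²·(3jₘ)² = 40/49
I = +1·√(0.816327/4π) = 0.25487487

0.254875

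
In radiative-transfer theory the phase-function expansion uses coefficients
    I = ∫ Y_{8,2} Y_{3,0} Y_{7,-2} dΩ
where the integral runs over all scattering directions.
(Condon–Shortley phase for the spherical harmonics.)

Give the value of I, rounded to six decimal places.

0.094539

m-sum 0 ✓  L=18 even ✓  5≤7≤11 ✓
Π(2lᵢ+1) = 17×7×15 = 1785
triangle coeff Δ(8,3,7) = 1/5290740
Σ_t [1,3]: t=1:−1/7257600 t=2:+1/2073600 t=3:−1/7257600 = 1/4838400
(3j)²=252/20995 [(8 3 7; 0 0 0)], sign=-1
Σ_t [1,3]: t=1:−1/7257600 t=2:+1/3870720 t=3:−1/26127360 = 43/522547200
(3j)²=1849/352716 [(8 3 7; 2 0 -2)], sign=-1
⇒ 4πI² = 116487/1037153
I = (+1)√(116487/1037153/(4π)) = 0.09453930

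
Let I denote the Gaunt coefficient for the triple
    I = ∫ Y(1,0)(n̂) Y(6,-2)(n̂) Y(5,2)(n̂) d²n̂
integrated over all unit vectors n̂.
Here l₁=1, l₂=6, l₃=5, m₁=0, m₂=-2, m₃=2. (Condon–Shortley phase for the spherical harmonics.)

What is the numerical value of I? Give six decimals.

0.231133

Rules hold: Σm=0, L=12 even, 5≤5≤7.
N = 3·13·11 = 429
Δ = 2!·0!·10!/13! = 1/858
Racah Σ t=1..1: t=1:−1/14400 = -1/14400
⇒ 3j(1 6 5; 0 0 0)² = 6/143, sgn +1
Racah Σ t=1..1: t=1:−1/30240 = -1/30240
⇒ 3j(1 6 5; 0 -2 2)² = 16/429, sgn +1
4πI² = N·(3j₀)²·(3jₘ)² = 96/143
I = +1·√(0.671329/4π) = 0.23113338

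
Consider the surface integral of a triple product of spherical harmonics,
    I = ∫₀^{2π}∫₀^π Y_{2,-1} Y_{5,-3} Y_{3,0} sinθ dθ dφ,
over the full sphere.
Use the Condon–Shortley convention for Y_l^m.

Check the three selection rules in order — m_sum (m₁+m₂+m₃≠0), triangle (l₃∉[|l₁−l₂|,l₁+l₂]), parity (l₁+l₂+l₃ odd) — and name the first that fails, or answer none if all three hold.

m_sum

Σmᵢ = -4  ✗
l₃∈[|l₁−l₂|,l₁+l₂]=[3,7], have l₃=3
Σlᵢ = 10 ⇒ even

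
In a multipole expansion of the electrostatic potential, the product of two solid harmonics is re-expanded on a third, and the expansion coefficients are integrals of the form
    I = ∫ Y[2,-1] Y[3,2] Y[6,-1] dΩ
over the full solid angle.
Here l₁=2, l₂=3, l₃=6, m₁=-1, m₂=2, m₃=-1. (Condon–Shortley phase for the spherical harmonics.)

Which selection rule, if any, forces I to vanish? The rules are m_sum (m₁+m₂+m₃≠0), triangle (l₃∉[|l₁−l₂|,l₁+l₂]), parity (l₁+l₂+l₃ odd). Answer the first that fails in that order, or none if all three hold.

Σmᵢ = 0  ✓
l₃∈[|l₁−l₂|,l₁+l₂]=[1,5], have l₃=6  ✗
Σlᵢ = 11 ⇒ odd

triangle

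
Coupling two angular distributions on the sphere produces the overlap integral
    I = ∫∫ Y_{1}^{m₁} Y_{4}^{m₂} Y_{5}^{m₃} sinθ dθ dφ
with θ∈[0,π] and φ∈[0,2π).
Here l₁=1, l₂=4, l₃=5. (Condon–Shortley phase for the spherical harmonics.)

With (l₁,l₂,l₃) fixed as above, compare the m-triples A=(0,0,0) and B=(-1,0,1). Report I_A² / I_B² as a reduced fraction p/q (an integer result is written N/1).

Shared (l₁,l₂,l₃)=(1,4,5): N and (l;000)² cancel in I_A²/I_B².
A: Δ = 0!·2!·8!/11! = 1/495; Racah Σ t=0..0: t=0:+1/576 = 1/576; ⇒ 3j(1 4 5; 0 0 0)² = 5/99, sgn -1
B: Δ = 0!·2!·8!/11! = 1/495; Racah Σ t=0..0: t=0:+1/1152 = 1/1152; ⇒ 3j(1 4 5; -1 0 1)² = 1/33, sgn +1
I_A²/I_B² = (5/99)/(1/33) = 5/3

5/3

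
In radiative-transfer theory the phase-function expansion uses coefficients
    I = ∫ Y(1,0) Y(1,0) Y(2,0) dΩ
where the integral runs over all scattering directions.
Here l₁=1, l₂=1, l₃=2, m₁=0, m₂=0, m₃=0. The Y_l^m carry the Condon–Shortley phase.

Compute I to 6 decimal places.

Checks pass: Σm=0; 4 even; l₃=2∈[0,2].
(2·1+1)(2·1+1)(2·2+1) = 45
Δ: 0! 2! 2! / 5! → 1/30
sum: t=0:+1/1 = 1/1
3j²(1 1 2; 0 0 0) = Δ·Π!·Σ² = 2/15  (sign +1)
(m-triple is (0,0,0) — same symbol as above.)
combine: 4πI² = 45·2/15·2/15 = 4/5
take √, sign +1: I = 0.25231325

0.252313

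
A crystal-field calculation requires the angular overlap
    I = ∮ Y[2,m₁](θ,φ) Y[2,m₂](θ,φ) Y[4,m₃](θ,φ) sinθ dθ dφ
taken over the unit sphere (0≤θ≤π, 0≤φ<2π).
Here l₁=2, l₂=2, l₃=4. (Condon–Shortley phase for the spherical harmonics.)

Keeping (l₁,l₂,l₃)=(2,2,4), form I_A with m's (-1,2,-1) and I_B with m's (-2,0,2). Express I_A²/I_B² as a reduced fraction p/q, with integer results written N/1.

1/3

Shared (l₁,l₂,l₃)=(2,2,4): N and (l;000)² cancel in I_A²/I_B².
A: Δ = 0!·4!·4!/9! = 1/630; Racah Σ t=0..0: t=0:+1/144 = 1/144; ⇒ 3j(2 2 4; -1 2 -1)² = 1/126, sgn -1
B: Δ = 0!·4!·4!/9! = 1/630; Racah Σ t=0..0: t=0:+1/96 = 1/96; ⇒ 3j(2 2 4; -2 0 2)² = 1/42, sgn +1
I_A²/I_B² = (1/126)/(1/42) = 1/3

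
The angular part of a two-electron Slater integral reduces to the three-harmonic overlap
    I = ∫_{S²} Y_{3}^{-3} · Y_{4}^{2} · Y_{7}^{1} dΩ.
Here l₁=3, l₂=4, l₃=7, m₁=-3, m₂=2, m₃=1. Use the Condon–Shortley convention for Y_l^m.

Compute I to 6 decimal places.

Checks pass: Σm=0; 14 even; l₃=7∈[1,7].
(2·3+1)(2·4+1)(2·7+1) = 945
Δ: 0! 6! 8! / 15! → 1/45045
sum: t=0:+1/20736 = 1/20736
3j²(3 4 7; 0 0 0) = Δ·Π!·Σ² = 35/1287  (sign -1)
sum: t=0:+1/1036800 = 1/1036800
3j²(3 4 7; -3 2 1) = Δ·Π!·Σ² = 4/6435  (sign +1)
combine: 4πI² = 945·35/1287·4/6435 = 980/61347
take √, sign -1: I = -0.03565426

-0.035654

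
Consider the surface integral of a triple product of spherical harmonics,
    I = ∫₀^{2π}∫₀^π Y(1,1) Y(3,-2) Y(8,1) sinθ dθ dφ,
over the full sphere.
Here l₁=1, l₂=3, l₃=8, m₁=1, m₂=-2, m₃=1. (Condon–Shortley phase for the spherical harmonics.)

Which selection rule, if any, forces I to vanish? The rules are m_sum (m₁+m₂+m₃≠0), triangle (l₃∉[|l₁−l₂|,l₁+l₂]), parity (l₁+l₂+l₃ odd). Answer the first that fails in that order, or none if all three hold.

Σmᵢ = 0  ✓
l₃∈[|l₁−l₂|,l₁+l₂]=[2,4], have l₃=8  ✗
Σlᵢ = 12 ⇒ even

triangle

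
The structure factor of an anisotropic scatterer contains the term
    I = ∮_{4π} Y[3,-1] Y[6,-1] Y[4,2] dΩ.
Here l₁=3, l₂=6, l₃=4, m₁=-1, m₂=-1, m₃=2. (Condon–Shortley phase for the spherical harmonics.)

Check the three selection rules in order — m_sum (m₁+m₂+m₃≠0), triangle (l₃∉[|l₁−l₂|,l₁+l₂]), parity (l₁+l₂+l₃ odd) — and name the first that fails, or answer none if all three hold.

parity

Σmᵢ = 0  ✓
l₃∈[|l₁−l₂|,l₁+l₂]=[3,9], have l₃=4  ✓
Σlᵢ = 13 ⇒ odd  ✗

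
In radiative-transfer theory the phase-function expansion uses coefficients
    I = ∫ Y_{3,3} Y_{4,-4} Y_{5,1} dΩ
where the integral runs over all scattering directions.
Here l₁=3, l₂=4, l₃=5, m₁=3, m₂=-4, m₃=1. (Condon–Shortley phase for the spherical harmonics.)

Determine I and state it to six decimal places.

0.050679

Rules hold: Σm=0, L=12 even, 1≤5≤7.
N = 7·9·11 = 693
Δ = 2!·4!·6!/13! = 1/180180
Racah Σ t=0..2: t=0:+1/576 t=1:−1/144 t=2:+1/576 = -1/288
⇒ 3j(3 4 5; 0 0 0)² = 20/1001, sgn +1
Racah Σ t=0..0: t=0:+1/34560 = 1/34560
⇒ 3j(3 4 5; 3 -4 1)² = 1/429, sgn +1
4πI² = N·(3j₀)²·(3jₘ)² = 60/1859
I = +1·√(0.0322754/4π) = 0.05067935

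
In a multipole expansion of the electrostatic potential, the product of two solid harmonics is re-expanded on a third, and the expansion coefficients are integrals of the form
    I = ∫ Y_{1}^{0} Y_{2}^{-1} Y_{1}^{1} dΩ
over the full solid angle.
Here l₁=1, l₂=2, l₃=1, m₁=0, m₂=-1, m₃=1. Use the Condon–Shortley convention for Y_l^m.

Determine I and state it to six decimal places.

-0.218510

m-sum 0 ✓  L=4 even ✓  1≤1≤3 ✓
Π(2lᵢ+1) = 3×5×3 = 45
triangle coeff Δ(1,2,1) = 1/30
Σ_t [1,1]: t=1:−1/1 = -1/1
(3j)²=2/15 [(1 2 1; 0 0 0)], sign=+1
Σ_t [1,1]: t=1:−1/2 = -1/2
(3j)²=1/10 [(1 2 1; 0 -1 1)], sign=-1
⇒ 4πI² = 3/5
I = (-1)√(3/5/(4π)) = -0.21850969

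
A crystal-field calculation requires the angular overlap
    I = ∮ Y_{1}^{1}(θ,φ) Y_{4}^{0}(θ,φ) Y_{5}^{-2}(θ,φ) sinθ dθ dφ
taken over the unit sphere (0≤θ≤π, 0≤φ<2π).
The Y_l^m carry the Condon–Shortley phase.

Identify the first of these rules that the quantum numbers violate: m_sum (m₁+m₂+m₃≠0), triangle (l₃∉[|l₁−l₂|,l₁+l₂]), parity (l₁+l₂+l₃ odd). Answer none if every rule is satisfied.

Σmᵢ = -1  ✗
l₃∈[|l₁−l₂|,l₁+l₂]=[3,5], have l₃=5
Σlᵢ = 10 ⇒ even

m_sum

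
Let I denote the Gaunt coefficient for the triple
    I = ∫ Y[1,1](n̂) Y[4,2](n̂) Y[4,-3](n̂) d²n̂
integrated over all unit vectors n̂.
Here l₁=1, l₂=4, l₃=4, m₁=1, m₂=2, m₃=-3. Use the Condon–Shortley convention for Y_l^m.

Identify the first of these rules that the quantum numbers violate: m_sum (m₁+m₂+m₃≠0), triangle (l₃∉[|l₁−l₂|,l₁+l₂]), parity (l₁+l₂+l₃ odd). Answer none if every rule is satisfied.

parity

azimuthal sum: 1 + 2 − 3 = 0  ✓
3 ≤ 4 ≤ 5 (triangle on l)  ✓
L = 1 + 4 + 4 = 9 (odd)  ✗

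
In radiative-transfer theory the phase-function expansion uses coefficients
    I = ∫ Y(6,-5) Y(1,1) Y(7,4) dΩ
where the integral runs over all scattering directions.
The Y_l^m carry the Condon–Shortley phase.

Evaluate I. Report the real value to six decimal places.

0.060604

m-sum 0 ✓  L=14 even ✓  5≤7≤7 ✓
Π(2lᵢ+1) = 13×3×15 = 585
triangle coeff Δ(6,1,7) = 1/1365
Σ_t [0,0]: t=0:+1/518400 = 1/518400
(3j)²=7/195 [(6 1 7; 0 0 0)], sign=-1
Σ_t [0,0]: t=0:+1/79833600 = 1/79833600
(3j)²=1/455 [(6 1 7; -5 1 4)], sign=-1
⇒ 4πI² = 3/65
I = (+1)√(3/65/(4π)) = 0.06060368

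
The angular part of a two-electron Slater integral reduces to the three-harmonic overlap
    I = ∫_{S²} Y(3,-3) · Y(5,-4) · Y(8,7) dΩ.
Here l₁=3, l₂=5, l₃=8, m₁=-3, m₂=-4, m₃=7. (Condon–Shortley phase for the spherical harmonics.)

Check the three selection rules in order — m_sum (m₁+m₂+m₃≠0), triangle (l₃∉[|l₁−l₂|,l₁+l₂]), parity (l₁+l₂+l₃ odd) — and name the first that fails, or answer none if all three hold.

Σmᵢ = 0  ✓
l₃∈[|l₁−l₂|,l₁+l₂]=[2,8], have l₃=8  ✓
Σlᵢ = 16 ⇒ even  ✓

none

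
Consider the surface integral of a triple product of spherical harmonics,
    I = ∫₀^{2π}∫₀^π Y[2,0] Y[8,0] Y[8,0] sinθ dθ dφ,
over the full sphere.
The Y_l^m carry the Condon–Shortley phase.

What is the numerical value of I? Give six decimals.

Rules hold: Σm=0, L=18 even, 6≤8≤10.
N = 5·17·17 = 1445
Δ = 2!·2!·14!/19! = 1/348840
Racah Σ t=0..2: t=0:+1/116121600 t=1:−1/25401600 t=2:+1/116121600 = -1/45158400
⇒ 3j(2 8 8; 0 0 0)² = 24/1615, sgn -1
(m-triple is (0,0,0) — same symbol as above.)
4πI² = N·(3j₀)²·(3jₘ)² = 576/1805
I = +1·√(0.319114/4π) = 0.15935574

0.159356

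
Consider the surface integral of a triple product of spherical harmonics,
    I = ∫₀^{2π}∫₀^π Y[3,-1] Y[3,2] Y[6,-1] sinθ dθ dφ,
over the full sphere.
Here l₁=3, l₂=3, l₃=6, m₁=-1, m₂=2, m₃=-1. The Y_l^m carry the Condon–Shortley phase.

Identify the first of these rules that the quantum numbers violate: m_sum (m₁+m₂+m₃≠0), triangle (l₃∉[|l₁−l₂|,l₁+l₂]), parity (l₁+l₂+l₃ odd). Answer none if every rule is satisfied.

Σmᵢ = 0  ✓
l₃∈[|l₁−l₂|,l₁+l₂]=[0,6], have l₃=6  ✓
Σlᵢ = 12 ⇒ even  ✓

none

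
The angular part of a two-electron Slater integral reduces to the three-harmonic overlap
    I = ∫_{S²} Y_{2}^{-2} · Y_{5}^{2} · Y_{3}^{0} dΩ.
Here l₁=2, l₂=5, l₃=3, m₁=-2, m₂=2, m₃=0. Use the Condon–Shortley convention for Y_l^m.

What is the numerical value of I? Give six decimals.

0.141758

Rules hold: Σm=0, L=10 even, 3≤3≤7.
N = 5·11·7 = 385
Δ = 4!·0!·6!/11! = 1/2310
Racah Σ t=2..2: t=2:+1/144 = 1/144
⇒ 3j(2 5 3; 0 0 0)² = 10/231, sgn -1
Racah Σ t=4..4: t=4:+1/864 = 1/864
⇒ 3j(2 5 3; -2 2 0)² = 1/66, sgn -1
4πI² = N·(3j₀)²·(3jₘ)² = 25/99
I = +1·√(0.252525/4π) = 0.14175797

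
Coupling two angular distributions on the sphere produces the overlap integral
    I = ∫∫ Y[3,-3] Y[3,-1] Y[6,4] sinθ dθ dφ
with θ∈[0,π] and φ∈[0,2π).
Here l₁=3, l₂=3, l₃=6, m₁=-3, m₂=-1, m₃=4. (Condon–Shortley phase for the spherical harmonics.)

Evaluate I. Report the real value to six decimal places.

Checks pass: Σm=0; 12 even; l₃=6∈[0,6].
(2·3+1)(2·3+1)(2·6+1) = 637
Δ: 0! 6! 6! / 13! → 1/12012
sum: t=0:+1/1296 = 1/1296
3j²(3 3 6; 0 0 0) = Δ·Π!·Σ² = 100/3003  (sign +1)
sum: t=0:+1/34560 = 1/34560
3j²(3 3 6; -3 -1 4) = Δ·Π!·Σ² = 5/286  (sign +1)
combine: 4πI² = 637·100/3003·5/286 = 1750/4719
take √, sign +1: I = 0.17178653

0.171787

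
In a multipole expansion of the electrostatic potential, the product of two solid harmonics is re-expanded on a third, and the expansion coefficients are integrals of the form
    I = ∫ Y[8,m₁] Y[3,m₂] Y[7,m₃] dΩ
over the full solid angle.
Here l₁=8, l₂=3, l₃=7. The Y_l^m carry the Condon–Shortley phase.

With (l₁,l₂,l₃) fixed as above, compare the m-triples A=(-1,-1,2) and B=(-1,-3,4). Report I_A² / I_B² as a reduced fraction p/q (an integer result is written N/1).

Same 8,3,7: normalisation and zero-m 3j drop out of the ratio.
A: Δ: 4! 12! 2! / 19! → 1/5290740; sum: t=0:+1/104509440 t=1:−1/5806080 t=2:+1/4838400 = 23/522547200; 3j²(8 3 7; -1 -1 2) = Δ·Π!·Σ² = 529/377910  (sign -1)
B: Δ: 4! 12! 2! / 19! → 1/5290740; sum: t=0:+1/104509440 = 1/104509440; 3j²(8 3 7; -1 -3 4) = Δ·Π!·Σ² = 275/50388  (sign -1)
I_A²/I_B² = (529/377910)/(275/50388) = 1058/4125

1058/4125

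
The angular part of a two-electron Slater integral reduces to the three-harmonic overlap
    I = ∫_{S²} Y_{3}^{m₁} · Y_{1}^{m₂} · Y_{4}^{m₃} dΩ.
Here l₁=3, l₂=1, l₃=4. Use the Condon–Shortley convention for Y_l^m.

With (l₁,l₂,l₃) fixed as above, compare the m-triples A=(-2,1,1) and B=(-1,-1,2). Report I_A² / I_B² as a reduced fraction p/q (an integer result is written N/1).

Same 3,1,4: normalisation and zero-m 3j drop out of the ratio.
A: Δ: 0! 6! 2! / 9! → 1/252; sum: t=0:+1/240 = 1/240; 3j²(3 1 4; -2 1 1) = Δ·Π!·Σ² = 1/84  (sign -1)
B: Δ: 0! 6! 2! / 9! → 1/252; sum: t=0:+1/96 = 1/96; 3j²(3 1 4; -1 -1 2) = Δ·Π!·Σ² = 5/84  (sign +1)
I_A²/I_B² = (1/84)/(5/84) = 1/5

1/5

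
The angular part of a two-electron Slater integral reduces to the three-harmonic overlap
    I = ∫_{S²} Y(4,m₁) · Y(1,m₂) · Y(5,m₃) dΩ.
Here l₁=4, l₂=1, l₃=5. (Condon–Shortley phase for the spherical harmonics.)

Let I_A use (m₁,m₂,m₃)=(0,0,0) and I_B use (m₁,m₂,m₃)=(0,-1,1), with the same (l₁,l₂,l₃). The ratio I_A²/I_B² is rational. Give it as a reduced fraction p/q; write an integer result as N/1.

5/3

Same 4,1,5: normalisation and zero-m 3j drop out of the ratio.
A: Δ: 0! 8! 2! / 11! → 1/495; sum: t=0:+1/576 = 1/576; 3j²(4 1 5; 0 0 0) = Δ·Π!·Σ² = 5/99  (sign -1)
B: Δ: 0! 8! 2! / 11! → 1/495; sum: t=0:+1/1152 = 1/1152; 3j²(4 1 5; 0 -1 1) = Δ·Π!·Σ² = 1/33  (sign +1)
I_A²/I_B² = (5/99)/(1/33) = 5/3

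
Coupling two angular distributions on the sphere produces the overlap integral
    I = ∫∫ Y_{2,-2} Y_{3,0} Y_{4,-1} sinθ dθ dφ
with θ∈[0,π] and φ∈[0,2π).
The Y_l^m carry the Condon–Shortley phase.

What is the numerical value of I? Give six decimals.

0.000000

m-sum = -2 + 0 − 1 = -3 ≠ 0 ⇒ I = 0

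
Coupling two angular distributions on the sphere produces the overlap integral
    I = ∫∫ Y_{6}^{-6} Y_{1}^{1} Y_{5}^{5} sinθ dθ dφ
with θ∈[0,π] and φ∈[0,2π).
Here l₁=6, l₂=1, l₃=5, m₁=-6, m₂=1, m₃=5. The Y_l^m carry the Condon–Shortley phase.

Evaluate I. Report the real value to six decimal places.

0.331940

m-sum 0 ✓  L=12 even ✓  5≤5≤7 ✓
Π(2lᵢ+1) = 13×3×11 = 429
triangle coeff Δ(6,1,5) = 1/858
Σ_t [1,1]: t=1:−1/14400 = -1/14400
(3j)²=6/143 [(6 1 5; 0 0 0)], sign=+1
Σ_t [2,2]: t=2:+1/7257600 = 1/7257600
(3j)²=1/13 [(6 1 5; -6 1 5)], sign=+1
⇒ 4πI² = 18/13
I = (+1)√(18/13/(4π)) = 0.33194004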